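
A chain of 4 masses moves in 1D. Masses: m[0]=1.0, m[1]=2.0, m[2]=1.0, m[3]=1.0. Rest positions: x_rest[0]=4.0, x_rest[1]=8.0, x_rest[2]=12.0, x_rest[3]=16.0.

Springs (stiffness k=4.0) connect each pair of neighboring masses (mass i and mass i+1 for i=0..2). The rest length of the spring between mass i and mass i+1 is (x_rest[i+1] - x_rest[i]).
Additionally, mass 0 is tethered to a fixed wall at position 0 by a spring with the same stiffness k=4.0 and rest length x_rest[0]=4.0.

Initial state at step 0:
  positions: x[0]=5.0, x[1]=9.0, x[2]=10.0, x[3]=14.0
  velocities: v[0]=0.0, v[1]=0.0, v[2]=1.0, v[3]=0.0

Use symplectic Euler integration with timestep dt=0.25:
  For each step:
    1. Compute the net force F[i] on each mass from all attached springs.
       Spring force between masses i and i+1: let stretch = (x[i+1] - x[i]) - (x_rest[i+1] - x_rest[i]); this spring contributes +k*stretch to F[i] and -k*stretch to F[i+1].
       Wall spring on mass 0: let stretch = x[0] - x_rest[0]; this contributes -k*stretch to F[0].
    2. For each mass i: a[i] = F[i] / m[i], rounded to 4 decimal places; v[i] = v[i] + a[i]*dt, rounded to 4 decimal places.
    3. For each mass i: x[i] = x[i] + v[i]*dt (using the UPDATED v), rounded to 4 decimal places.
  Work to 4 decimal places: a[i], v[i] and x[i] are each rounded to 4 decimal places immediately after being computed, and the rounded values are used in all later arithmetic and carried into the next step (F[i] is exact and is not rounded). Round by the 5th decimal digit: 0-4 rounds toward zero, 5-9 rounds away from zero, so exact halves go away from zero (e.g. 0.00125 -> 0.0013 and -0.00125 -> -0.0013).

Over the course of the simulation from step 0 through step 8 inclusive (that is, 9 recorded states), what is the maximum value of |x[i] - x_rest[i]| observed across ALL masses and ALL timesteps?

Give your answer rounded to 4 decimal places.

Step 0: x=[5.0000 9.0000 10.0000 14.0000] v=[0.0000 0.0000 1.0000 0.0000]
Step 1: x=[4.7500 8.6250 11.0000 14.0000] v=[-1.0000 -1.5000 4.0000 0.0000]
Step 2: x=[4.2813 8.0625 12.1563 14.2500] v=[-1.8750 -2.2500 4.6250 1.0000]
Step 3: x=[3.6875 7.5391 12.8125 14.9766] v=[-2.3751 -2.0937 2.6249 2.9063]
Step 4: x=[3.1348 7.1934 12.6914 16.1622] v=[-2.2110 -1.3828 -0.4844 4.7422]
Step 5: x=[2.8130 7.0276 12.0635 17.4801] v=[-1.2872 -0.6631 -2.5116 5.2714]
Step 6: x=[2.8416 6.9645 11.5308 18.4438] v=[0.1144 -0.2525 -2.1309 3.8548]
Step 7: x=[3.1905 6.9568 11.5848 18.6793] v=[1.3957 -0.0308 0.2158 0.9418]
Step 8: x=[3.6834 7.0568 12.2554 18.1411] v=[1.9715 0.4001 2.6823 -2.1527]
Max displacement = 2.6793

Answer: 2.6793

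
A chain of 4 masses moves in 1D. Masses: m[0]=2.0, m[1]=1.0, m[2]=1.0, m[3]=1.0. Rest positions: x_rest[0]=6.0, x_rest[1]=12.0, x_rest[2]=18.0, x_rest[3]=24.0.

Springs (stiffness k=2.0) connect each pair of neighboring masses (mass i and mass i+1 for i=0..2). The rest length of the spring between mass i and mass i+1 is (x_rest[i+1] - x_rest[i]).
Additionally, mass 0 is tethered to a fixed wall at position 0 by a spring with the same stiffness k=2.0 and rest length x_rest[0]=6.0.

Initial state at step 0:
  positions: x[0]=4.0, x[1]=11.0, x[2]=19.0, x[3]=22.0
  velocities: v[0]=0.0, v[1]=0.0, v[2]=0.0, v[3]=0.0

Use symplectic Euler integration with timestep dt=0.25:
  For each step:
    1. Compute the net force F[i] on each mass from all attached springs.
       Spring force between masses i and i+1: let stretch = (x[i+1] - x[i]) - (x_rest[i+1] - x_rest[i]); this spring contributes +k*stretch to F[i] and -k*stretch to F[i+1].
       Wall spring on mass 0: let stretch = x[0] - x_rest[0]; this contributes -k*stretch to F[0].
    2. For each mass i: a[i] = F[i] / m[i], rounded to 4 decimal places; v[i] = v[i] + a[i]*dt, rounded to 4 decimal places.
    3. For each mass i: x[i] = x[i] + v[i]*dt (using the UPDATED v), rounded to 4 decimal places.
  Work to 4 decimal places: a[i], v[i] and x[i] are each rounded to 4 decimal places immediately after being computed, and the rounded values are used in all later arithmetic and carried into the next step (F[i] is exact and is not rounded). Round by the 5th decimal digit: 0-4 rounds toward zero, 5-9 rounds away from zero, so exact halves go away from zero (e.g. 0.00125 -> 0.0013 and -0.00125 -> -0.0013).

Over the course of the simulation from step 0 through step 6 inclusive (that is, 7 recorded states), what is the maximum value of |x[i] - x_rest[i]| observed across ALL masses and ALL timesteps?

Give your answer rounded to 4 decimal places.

Answer: 2.7174

Derivation:
Step 0: x=[4.0000 11.0000 19.0000 22.0000] v=[0.0000 0.0000 0.0000 0.0000]
Step 1: x=[4.1875 11.1250 18.3750 22.3750] v=[0.7500 0.5000 -2.5000 1.5000]
Step 2: x=[4.5469 11.2891 17.3438 23.0000] v=[1.4375 0.6563 -4.1250 2.5000]
Step 3: x=[5.0435 11.3673 16.2627 23.6680] v=[1.9863 0.3126 -4.3243 2.6719]
Step 4: x=[5.6201 11.2669 15.4954 24.1603] v=[2.3064 -0.4016 -3.0694 1.9693]
Step 5: x=[6.1984 10.9892 15.2826 24.3195] v=[2.3131 -1.1108 -0.8512 0.6369]
Step 6: x=[6.6887 10.6493 15.6628 24.0991] v=[1.9612 -1.3595 1.5206 -0.8816]
Max displacement = 2.7174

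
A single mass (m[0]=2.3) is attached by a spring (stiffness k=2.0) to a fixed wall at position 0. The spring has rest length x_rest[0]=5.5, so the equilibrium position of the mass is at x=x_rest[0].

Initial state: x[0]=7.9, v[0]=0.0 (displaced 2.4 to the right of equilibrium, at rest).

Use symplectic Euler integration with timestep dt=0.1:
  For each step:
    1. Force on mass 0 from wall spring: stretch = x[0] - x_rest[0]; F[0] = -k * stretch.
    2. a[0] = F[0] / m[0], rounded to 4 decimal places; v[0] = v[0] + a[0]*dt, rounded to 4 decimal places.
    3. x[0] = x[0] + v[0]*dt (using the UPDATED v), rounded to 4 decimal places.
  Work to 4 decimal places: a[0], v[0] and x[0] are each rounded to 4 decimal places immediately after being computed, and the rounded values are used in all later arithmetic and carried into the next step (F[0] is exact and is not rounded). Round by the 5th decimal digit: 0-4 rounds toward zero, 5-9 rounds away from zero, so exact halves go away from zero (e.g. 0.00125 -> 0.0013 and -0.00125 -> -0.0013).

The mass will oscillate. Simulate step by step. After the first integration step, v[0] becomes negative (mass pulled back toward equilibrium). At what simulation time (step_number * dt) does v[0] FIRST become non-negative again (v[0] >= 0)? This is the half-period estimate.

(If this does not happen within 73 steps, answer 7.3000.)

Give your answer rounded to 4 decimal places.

Step 0: x=[7.9000] v=[0.0000]
Step 1: x=[7.8791] v=[-0.2087]
Step 2: x=[7.8375] v=[-0.4156]
Step 3: x=[7.7756] v=[-0.6189]
Step 4: x=[7.6939] v=[-0.8168]
Step 5: x=[7.5931] v=[-1.0076]
Step 6: x=[7.4741] v=[-1.1896]
Step 7: x=[7.3380] v=[-1.3613]
Step 8: x=[7.1859] v=[-1.5211]
Step 9: x=[7.0191] v=[-1.6677]
Step 10: x=[6.8391] v=[-1.7998]
Step 11: x=[6.6475] v=[-1.9162]
Step 12: x=[6.4459] v=[-2.0160]
Step 13: x=[6.2361] v=[-2.0983]
Step 14: x=[6.0199] v=[-2.1623]
Step 15: x=[5.7992] v=[-2.2075]
Step 16: x=[5.5759] v=[-2.2335]
Step 17: x=[5.3519] v=[-2.2401]
Step 18: x=[5.1292] v=[-2.2272]
Step 19: x=[4.9097] v=[-2.1950]
Step 20: x=[4.6953] v=[-2.1437]
Step 21: x=[4.4879] v=[-2.0737]
Step 22: x=[4.2893] v=[-1.9857]
Step 23: x=[4.1013] v=[-1.8804]
Step 24: x=[3.9254] v=[-1.7588]
Step 25: x=[3.7632] v=[-1.6219]
Step 26: x=[3.6161] v=[-1.4709]
Step 27: x=[3.4854] v=[-1.3071]
Step 28: x=[3.3722] v=[-1.1319]
Step 29: x=[3.2775] v=[-0.9469]
Step 30: x=[3.2021] v=[-0.7536]
Step 31: x=[3.1467] v=[-0.5538]
Step 32: x=[3.1118] v=[-0.3492]
Step 33: x=[3.0977] v=[-0.1415]
Step 34: x=[3.1044] v=[0.0674]
First v>=0 after going negative at step 34, time=3.4000

Answer: 3.4000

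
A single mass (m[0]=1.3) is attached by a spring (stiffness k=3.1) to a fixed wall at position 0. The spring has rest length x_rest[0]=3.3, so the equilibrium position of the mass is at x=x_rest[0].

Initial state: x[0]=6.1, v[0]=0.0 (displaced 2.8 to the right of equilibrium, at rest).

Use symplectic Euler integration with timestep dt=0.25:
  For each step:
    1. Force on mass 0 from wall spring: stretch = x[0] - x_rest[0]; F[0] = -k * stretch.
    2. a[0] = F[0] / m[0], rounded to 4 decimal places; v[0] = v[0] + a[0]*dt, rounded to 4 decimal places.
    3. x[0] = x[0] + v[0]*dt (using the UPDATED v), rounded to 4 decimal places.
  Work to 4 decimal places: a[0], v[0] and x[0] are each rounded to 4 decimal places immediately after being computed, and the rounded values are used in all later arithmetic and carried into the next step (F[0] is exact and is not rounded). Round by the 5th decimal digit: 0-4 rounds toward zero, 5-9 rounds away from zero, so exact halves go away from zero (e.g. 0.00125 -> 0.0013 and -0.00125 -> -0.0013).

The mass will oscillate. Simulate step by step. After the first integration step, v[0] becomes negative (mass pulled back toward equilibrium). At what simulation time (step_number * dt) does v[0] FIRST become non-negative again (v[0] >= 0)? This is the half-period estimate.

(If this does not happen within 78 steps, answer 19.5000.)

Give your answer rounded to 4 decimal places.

Step 0: x=[6.1000] v=[0.0000]
Step 1: x=[5.6827] v=[-1.6692]
Step 2: x=[4.9103] v=[-3.0897]
Step 3: x=[3.8979] v=[-4.0497]
Step 4: x=[2.7964] v=[-4.4062]
Step 5: x=[1.7699] v=[-4.1060]
Step 6: x=[0.9715] v=[-3.1938]
Step 7: x=[0.5201] v=[-1.8057]
Step 8: x=[0.4830] v=[-0.1485]
Step 9: x=[0.8657] v=[1.5309]
First v>=0 after going negative at step 9, time=2.2500

Answer: 2.2500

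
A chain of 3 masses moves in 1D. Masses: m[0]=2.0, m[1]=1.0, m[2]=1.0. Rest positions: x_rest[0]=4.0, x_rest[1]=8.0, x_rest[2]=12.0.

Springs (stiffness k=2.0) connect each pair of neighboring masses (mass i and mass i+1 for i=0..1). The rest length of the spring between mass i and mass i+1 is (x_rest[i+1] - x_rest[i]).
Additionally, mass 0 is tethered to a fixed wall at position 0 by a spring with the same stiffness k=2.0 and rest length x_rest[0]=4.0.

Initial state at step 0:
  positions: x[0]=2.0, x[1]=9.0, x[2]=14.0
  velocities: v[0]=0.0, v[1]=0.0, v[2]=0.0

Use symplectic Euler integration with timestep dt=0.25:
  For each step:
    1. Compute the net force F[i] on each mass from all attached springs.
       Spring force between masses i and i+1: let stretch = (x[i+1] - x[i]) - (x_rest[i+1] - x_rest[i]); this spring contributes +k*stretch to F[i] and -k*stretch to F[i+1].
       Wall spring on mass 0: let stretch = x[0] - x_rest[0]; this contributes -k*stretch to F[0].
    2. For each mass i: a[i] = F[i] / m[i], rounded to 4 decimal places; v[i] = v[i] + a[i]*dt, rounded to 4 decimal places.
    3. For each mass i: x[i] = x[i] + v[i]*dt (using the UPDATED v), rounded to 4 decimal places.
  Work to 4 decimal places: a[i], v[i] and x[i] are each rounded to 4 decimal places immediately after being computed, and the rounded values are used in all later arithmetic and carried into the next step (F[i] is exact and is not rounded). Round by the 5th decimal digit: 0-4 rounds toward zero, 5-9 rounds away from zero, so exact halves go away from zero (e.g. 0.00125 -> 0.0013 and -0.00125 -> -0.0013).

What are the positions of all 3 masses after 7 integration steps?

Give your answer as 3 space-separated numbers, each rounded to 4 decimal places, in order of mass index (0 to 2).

Answer: 5.9266 8.0012 10.4342

Derivation:
Step 0: x=[2.0000 9.0000 14.0000] v=[0.0000 0.0000 0.0000]
Step 1: x=[2.3125 8.7500 13.8750] v=[1.2500 -1.0000 -0.5000]
Step 2: x=[2.8828 8.3359 13.6094] v=[2.2813 -1.6563 -1.0625]
Step 3: x=[3.6138 7.8994 13.1846] v=[2.9239 -1.7461 -1.6993]
Step 4: x=[4.3868 7.5878 12.5991] v=[3.0919 -1.2463 -2.3419]
Step 5: x=[5.0857 7.5025 11.8872] v=[2.7955 -0.3412 -2.8476]
Step 6: x=[5.6178 7.6632 11.1272] v=[2.1283 0.6428 -3.0400]
Step 7: x=[5.9266 8.0012 10.4342] v=[1.2352 1.3521 -2.7720]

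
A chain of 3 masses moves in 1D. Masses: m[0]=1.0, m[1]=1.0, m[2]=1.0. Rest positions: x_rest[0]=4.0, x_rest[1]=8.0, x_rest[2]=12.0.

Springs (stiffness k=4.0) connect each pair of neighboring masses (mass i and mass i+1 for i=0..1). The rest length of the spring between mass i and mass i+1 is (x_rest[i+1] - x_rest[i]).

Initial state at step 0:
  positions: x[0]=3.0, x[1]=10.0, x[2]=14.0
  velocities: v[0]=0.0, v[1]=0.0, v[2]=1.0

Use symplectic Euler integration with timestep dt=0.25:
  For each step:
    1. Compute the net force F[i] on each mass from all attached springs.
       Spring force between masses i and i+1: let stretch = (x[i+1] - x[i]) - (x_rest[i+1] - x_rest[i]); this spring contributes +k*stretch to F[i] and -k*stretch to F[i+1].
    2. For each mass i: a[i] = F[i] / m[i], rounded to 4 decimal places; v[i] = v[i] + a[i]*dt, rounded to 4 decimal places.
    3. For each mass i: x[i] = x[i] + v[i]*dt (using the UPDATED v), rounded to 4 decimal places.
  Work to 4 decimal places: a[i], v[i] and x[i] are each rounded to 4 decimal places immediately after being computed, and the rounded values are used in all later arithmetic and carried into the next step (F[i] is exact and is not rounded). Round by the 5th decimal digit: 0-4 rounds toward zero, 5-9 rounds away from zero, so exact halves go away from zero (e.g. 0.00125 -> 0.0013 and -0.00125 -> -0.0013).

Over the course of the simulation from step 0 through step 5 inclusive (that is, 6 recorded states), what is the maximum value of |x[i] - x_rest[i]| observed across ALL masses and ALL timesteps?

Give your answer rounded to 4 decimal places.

Step 0: x=[3.0000 10.0000 14.0000] v=[0.0000 0.0000 1.0000]
Step 1: x=[3.7500 9.2500 14.2500] v=[3.0000 -3.0000 1.0000]
Step 2: x=[4.8750 8.3750 14.2500] v=[4.5000 -3.5000 0.0000]
Step 3: x=[5.8750 8.0938 13.7813] v=[4.0000 -1.1250 -1.8750]
Step 4: x=[6.4297 8.6797 12.8907] v=[2.2188 2.3437 -3.5625]
Step 5: x=[6.5469 9.7559 11.9473] v=[0.4688 4.3047 -3.7735]
Max displacement = 2.5469

Answer: 2.5469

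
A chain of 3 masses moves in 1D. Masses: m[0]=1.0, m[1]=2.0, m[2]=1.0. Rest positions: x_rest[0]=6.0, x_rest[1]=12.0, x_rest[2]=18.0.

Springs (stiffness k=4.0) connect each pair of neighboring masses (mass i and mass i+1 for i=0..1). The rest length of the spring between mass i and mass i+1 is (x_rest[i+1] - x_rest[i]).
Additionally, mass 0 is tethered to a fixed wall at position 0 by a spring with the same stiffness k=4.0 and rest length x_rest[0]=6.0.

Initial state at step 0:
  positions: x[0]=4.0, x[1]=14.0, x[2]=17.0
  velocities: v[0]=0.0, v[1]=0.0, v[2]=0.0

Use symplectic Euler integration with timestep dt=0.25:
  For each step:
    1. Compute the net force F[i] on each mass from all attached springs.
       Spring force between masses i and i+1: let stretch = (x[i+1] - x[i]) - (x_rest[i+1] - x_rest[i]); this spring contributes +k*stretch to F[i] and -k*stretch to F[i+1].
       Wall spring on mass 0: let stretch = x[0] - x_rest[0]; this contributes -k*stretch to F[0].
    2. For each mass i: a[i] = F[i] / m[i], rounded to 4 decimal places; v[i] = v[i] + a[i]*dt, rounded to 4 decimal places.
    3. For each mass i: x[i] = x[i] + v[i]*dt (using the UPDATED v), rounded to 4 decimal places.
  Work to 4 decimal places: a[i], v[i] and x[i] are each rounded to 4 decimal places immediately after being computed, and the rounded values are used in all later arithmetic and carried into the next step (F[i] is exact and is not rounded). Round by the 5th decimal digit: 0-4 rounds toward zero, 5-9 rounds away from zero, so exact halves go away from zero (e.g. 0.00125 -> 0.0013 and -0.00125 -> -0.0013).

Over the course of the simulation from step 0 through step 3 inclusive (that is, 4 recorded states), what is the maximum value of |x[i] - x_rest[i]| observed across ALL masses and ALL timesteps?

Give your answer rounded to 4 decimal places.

Step 0: x=[4.0000 14.0000 17.0000] v=[0.0000 0.0000 0.0000]
Step 1: x=[5.5000 13.1250 17.7500] v=[6.0000 -3.5000 3.0000]
Step 2: x=[7.5313 11.8750 18.8438] v=[8.1250 -5.0000 4.3750]
Step 3: x=[8.7657 10.9531 19.6954] v=[4.9374 -3.6875 3.4062]
Max displacement = 2.7657

Answer: 2.7657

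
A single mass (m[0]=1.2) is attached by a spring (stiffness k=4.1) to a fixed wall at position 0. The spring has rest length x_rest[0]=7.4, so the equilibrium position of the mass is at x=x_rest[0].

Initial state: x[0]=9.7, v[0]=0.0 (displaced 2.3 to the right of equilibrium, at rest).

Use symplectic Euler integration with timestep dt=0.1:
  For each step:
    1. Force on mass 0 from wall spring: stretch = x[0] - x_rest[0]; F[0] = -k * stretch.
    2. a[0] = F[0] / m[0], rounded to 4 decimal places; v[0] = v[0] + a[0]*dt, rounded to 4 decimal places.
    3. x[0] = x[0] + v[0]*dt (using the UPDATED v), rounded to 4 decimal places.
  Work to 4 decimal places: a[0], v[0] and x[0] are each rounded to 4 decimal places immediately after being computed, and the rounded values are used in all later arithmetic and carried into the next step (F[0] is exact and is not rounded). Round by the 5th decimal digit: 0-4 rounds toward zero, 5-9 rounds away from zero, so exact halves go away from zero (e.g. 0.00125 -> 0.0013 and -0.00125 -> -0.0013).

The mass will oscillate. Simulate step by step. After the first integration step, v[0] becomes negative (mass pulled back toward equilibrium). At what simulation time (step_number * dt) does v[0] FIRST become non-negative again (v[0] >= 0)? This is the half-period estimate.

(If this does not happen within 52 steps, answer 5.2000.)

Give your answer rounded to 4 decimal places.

Answer: 1.7000

Derivation:
Step 0: x=[9.7000] v=[0.0000]
Step 1: x=[9.6214] v=[-0.7858]
Step 2: x=[9.4669] v=[-1.5448]
Step 3: x=[9.2418] v=[-2.2510]
Step 4: x=[8.9538] v=[-2.8803]
Step 5: x=[8.6127] v=[-3.4112]
Step 6: x=[8.2302] v=[-3.8255]
Step 7: x=[7.8193] v=[-4.1092]
Step 8: x=[7.3941] v=[-4.2525]
Step 9: x=[6.9691] v=[-4.2505]
Step 10: x=[6.5588] v=[-4.1033]
Step 11: x=[6.1772] v=[-3.8159]
Step 12: x=[5.8374] v=[-3.3981]
Step 13: x=[5.5510] v=[-2.8642]
Step 14: x=[5.3278] v=[-2.2325]
Step 15: x=[5.1754] v=[-1.5245]
Step 16: x=[5.0990] v=[-0.7644]
Step 17: x=[5.1012] v=[0.0218]
First v>=0 after going negative at step 17, time=1.7000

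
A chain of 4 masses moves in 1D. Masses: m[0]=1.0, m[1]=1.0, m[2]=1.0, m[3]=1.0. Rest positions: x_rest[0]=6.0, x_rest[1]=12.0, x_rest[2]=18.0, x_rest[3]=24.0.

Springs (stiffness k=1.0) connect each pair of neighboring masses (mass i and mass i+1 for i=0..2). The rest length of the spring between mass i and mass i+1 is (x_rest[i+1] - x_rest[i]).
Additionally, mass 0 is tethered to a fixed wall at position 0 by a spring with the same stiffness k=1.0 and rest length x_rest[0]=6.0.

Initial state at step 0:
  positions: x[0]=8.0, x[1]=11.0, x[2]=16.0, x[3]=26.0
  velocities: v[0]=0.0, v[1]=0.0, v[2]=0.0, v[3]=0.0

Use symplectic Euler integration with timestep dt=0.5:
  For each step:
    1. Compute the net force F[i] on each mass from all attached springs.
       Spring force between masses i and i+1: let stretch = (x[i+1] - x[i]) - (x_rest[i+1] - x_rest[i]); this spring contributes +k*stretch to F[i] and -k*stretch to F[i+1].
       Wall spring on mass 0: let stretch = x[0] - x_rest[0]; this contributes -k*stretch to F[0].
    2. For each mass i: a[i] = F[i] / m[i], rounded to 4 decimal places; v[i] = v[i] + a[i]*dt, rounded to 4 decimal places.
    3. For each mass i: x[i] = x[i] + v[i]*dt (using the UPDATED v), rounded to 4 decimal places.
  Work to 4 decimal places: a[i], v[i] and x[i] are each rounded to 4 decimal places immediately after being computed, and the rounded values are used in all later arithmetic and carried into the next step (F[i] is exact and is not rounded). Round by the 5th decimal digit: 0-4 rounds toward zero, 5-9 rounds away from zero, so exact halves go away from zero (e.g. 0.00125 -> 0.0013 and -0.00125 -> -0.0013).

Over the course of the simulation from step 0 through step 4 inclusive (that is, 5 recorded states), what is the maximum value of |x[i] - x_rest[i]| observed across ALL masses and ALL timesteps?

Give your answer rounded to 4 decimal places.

Answer: 2.2032

Derivation:
Step 0: x=[8.0000 11.0000 16.0000 26.0000] v=[0.0000 0.0000 0.0000 0.0000]
Step 1: x=[6.7500 11.5000 17.2500 25.0000] v=[-2.5000 1.0000 2.5000 -2.0000]
Step 2: x=[5.0000 12.2500 19.0000 23.5625] v=[-3.5000 1.5000 3.5000 -2.8750]
Step 3: x=[3.8125 12.8750 20.2032 22.4844] v=[-2.3750 1.2500 2.4063 -2.1563]
Step 4: x=[3.9375 13.0665 20.1446 22.3360] v=[0.2500 0.3829 -0.1172 -0.2969]
Max displacement = 2.2032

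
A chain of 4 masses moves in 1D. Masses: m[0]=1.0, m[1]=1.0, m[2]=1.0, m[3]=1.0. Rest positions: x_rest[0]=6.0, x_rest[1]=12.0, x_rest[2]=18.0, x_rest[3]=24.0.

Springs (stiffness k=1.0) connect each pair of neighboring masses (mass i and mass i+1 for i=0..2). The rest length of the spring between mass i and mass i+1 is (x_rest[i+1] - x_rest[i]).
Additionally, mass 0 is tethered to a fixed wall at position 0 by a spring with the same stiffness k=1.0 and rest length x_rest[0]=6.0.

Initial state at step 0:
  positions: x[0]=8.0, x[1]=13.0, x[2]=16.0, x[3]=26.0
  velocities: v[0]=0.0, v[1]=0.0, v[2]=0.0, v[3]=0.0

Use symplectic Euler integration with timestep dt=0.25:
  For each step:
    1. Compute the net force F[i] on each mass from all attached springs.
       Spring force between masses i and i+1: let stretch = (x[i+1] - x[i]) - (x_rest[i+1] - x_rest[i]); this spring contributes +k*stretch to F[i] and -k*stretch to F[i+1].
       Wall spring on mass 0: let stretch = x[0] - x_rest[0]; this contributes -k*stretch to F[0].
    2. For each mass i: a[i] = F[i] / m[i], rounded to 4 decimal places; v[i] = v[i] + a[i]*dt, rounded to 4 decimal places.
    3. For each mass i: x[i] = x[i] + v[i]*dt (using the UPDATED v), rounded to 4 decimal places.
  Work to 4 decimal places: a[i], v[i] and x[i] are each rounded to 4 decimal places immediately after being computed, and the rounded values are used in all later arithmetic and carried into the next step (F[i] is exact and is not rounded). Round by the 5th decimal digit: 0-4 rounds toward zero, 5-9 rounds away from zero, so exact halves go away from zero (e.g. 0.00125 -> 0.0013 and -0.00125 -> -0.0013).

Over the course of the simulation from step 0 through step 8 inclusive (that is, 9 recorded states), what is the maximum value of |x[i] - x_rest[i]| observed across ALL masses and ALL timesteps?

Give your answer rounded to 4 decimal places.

Step 0: x=[8.0000 13.0000 16.0000 26.0000] v=[0.0000 0.0000 0.0000 0.0000]
Step 1: x=[7.8125 12.8750 16.4375 25.7500] v=[-0.7500 -0.5000 1.7500 -1.0000]
Step 2: x=[7.4531 12.6563 17.2344 25.2930] v=[-1.4375 -0.8750 3.1875 -1.8281]
Step 3: x=[6.9531 12.3985 18.2488 24.7073] v=[-2.0000 -1.0313 4.0576 -2.3428]
Step 4: x=[6.3589 12.1660 19.3012 24.0930] v=[-2.3769 -0.9301 4.2097 -2.4574]
Step 5: x=[5.7302 12.0165 20.2072 23.5542] v=[-2.5149 -0.5981 3.6239 -2.1554]
Step 6: x=[5.1362 11.9860 20.8105 23.1812] v=[-2.3759 -0.1220 2.4130 -1.4922]
Step 7: x=[4.6493 12.0789 21.0104 23.0350] v=[-1.9475 0.3717 0.7996 -0.5849]
Step 8: x=[4.3362 12.2657 20.7786 23.1373] v=[-1.2524 0.7472 -0.9271 0.4090]
Max displacement = 3.0104

Answer: 3.0104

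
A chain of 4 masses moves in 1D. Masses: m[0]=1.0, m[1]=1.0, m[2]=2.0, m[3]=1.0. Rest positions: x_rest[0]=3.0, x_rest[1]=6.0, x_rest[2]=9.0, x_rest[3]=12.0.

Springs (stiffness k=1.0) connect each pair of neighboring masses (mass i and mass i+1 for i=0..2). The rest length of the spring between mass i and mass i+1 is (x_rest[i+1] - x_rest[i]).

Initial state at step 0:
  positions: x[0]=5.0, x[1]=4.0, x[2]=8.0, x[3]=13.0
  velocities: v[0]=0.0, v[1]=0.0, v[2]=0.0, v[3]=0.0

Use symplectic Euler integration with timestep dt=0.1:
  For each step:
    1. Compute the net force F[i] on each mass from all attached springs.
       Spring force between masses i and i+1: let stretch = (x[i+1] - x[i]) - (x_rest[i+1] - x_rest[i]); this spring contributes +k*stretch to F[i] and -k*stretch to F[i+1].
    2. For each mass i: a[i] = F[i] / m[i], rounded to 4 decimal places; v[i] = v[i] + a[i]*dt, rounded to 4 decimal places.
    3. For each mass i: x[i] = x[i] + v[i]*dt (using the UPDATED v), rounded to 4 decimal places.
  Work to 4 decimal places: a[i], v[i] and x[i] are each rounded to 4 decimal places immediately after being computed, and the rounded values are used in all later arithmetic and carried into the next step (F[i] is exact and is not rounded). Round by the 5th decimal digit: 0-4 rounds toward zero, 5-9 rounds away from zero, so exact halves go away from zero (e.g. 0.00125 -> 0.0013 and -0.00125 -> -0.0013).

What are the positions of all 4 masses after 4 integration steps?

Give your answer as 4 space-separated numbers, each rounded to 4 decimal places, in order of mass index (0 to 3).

Step 0: x=[5.0000 4.0000 8.0000 13.0000] v=[0.0000 0.0000 0.0000 0.0000]
Step 1: x=[4.9600 4.0500 8.0050 12.9800] v=[-0.4000 0.5000 0.0500 -0.2000]
Step 2: x=[4.8809 4.1487 8.0151 12.9403] v=[-0.7910 0.9865 0.1010 -0.3975]
Step 3: x=[4.7645 4.2933 8.0305 12.8813] v=[-1.1642 1.4464 0.1539 -0.5900]
Step 4: x=[4.6134 4.4800 8.0515 12.8038] v=[-1.5113 1.8672 0.2096 -0.7751]

Answer: 4.6134 4.4800 8.0515 12.8038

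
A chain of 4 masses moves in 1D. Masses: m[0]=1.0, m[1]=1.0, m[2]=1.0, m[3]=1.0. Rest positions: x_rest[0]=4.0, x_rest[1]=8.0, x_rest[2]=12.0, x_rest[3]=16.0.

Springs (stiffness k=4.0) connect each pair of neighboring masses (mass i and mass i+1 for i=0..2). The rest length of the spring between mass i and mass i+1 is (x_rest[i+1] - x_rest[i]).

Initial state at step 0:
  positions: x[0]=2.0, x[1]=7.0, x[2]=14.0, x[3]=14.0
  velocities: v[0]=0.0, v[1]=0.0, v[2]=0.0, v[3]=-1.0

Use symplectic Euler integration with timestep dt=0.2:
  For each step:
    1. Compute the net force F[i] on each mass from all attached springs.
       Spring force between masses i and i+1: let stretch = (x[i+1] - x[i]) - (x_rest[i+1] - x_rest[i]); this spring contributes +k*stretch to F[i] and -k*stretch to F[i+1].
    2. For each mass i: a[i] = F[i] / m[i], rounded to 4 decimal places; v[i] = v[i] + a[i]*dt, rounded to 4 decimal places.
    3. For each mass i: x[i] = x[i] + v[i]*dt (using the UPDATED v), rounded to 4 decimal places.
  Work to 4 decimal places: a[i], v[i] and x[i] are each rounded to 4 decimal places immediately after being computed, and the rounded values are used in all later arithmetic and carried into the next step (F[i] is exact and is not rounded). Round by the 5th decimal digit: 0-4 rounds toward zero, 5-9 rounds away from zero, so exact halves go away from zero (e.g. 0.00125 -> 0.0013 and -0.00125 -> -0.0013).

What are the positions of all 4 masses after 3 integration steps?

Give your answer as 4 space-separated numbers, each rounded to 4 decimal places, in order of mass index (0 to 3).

Step 0: x=[2.0000 7.0000 14.0000 14.0000] v=[0.0000 0.0000 0.0000 -1.0000]
Step 1: x=[2.1600 7.3200 12.8800 14.4400] v=[0.8000 1.6000 -5.6000 2.2000]
Step 2: x=[2.5056 7.7040 11.1200 15.2704] v=[1.7280 1.9200 -8.8000 4.1520]
Step 3: x=[3.0429 7.8028 9.4775 16.0767] v=[2.6867 0.4941 -8.2125 4.0317]

Answer: 3.0429 7.8028 9.4775 16.0767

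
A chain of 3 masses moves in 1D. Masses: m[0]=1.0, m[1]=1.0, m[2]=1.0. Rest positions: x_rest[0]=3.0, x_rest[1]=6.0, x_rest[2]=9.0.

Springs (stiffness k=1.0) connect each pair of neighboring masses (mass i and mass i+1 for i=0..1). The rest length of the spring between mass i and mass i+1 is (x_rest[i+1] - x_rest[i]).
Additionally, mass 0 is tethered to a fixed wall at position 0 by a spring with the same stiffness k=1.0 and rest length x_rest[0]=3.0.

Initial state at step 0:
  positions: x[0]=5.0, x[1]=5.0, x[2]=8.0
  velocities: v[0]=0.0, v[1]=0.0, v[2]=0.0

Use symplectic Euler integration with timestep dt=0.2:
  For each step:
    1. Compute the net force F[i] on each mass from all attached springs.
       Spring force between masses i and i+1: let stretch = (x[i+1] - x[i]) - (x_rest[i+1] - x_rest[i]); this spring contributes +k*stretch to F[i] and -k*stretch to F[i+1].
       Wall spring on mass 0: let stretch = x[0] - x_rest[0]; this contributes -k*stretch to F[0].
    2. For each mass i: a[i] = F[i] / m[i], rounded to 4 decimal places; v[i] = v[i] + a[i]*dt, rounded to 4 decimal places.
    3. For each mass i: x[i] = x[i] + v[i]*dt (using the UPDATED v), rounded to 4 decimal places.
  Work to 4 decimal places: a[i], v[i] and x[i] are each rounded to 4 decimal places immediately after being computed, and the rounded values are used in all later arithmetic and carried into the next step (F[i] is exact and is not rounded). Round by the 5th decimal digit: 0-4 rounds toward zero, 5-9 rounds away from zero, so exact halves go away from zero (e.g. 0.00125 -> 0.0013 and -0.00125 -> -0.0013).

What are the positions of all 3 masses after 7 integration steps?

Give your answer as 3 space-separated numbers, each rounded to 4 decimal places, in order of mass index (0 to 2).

Answer: 1.5685 6.6022 8.4374

Derivation:
Step 0: x=[5.0000 5.0000 8.0000] v=[0.0000 0.0000 0.0000]
Step 1: x=[4.8000 5.1200 8.0000] v=[-1.0000 0.6000 0.0000]
Step 2: x=[4.4208 5.3424 8.0048] v=[-1.8960 1.1120 0.0240]
Step 3: x=[3.9016 5.6344 8.0231] v=[-2.5958 1.4602 0.0915]
Step 4: x=[3.2957 5.9527 8.0659] v=[-3.0296 1.5914 0.2138]
Step 5: x=[2.6642 6.2492 8.1441] v=[-3.1573 1.4826 0.3912]
Step 6: x=[2.0696 6.4781 8.2665] v=[-2.9731 1.1446 0.6122]
Step 7: x=[1.5685 6.6022 8.4374] v=[-2.5053 0.6206 0.8545]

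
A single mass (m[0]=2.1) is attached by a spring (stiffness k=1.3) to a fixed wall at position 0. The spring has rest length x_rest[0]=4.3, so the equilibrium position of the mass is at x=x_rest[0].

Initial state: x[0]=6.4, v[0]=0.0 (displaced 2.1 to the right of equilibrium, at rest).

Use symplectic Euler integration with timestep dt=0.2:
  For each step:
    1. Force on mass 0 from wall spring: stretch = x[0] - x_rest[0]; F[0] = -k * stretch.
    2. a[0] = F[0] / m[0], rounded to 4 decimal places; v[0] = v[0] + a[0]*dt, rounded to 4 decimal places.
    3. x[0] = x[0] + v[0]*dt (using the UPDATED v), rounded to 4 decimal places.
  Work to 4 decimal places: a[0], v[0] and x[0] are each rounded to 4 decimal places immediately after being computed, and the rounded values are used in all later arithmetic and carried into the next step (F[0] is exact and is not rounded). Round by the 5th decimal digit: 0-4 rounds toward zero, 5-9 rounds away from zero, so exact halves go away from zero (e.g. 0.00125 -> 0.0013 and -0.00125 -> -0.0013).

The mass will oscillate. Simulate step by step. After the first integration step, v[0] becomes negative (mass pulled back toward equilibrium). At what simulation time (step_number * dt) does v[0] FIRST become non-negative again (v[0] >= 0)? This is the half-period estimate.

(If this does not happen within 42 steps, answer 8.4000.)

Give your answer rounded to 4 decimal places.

Step 0: x=[6.4000] v=[0.0000]
Step 1: x=[6.3480] v=[-0.2600]
Step 2: x=[6.2453] v=[-0.5136]
Step 3: x=[6.0944] v=[-0.7544]
Step 4: x=[5.8991] v=[-0.9766]
Step 5: x=[5.6642] v=[-1.1746]
Step 6: x=[5.3955] v=[-1.3435]
Step 7: x=[5.0997] v=[-1.4791]
Step 8: x=[4.7841] v=[-1.5781]
Step 9: x=[4.4565] v=[-1.6380]
Step 10: x=[4.1250] v=[-1.6574]
Step 11: x=[3.7979] v=[-1.6357]
Step 12: x=[3.4832] v=[-1.5735]
Step 13: x=[3.1887] v=[-1.4724]
Step 14: x=[2.9217] v=[-1.3348]
Step 15: x=[2.6889] v=[-1.1642]
Step 16: x=[2.4960] v=[-0.9647]
Step 17: x=[2.3477] v=[-0.7413]
Step 18: x=[2.2478] v=[-0.4996]
Step 19: x=[2.1987] v=[-0.2455]
Step 20: x=[2.2016] v=[0.0147]
First v>=0 after going negative at step 20, time=4.0000

Answer: 4.0000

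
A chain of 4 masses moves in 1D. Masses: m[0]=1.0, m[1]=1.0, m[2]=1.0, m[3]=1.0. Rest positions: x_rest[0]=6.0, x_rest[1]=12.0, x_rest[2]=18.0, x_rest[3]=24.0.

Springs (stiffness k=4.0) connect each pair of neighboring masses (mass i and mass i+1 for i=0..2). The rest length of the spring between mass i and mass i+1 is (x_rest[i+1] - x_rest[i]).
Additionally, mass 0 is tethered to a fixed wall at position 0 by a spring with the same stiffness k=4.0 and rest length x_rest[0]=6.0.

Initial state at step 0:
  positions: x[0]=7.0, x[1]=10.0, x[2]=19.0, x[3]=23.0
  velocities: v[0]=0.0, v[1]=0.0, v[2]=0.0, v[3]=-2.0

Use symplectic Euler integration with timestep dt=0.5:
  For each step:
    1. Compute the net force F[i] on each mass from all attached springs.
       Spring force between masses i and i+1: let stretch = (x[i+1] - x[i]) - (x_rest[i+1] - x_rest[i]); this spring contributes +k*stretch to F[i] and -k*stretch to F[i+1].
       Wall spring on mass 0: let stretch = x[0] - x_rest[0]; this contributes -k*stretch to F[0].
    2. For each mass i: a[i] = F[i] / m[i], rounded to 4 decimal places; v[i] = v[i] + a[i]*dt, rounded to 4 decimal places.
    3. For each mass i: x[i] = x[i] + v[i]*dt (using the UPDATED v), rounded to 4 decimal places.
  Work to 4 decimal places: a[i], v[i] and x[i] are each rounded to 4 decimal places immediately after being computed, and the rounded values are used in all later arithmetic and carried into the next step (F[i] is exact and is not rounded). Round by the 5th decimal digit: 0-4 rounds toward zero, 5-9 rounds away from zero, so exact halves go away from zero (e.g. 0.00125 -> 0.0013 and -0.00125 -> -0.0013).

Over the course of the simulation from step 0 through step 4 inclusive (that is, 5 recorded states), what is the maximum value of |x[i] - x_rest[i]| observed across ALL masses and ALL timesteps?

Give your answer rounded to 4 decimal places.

Answer: 5.0000

Derivation:
Step 0: x=[7.0000 10.0000 19.0000 23.0000] v=[0.0000 0.0000 0.0000 -2.0000]
Step 1: x=[3.0000 16.0000 14.0000 24.0000] v=[-8.0000 12.0000 -10.0000 2.0000]
Step 2: x=[9.0000 7.0000 21.0000 21.0000] v=[12.0000 -18.0000 14.0000 -6.0000]
Step 3: x=[4.0000 14.0000 14.0000 24.0000] v=[-10.0000 14.0000 -14.0000 6.0000]
Step 4: x=[5.0000 11.0000 17.0000 23.0000] v=[2.0000 -6.0000 6.0000 -2.0000]
Max displacement = 5.0000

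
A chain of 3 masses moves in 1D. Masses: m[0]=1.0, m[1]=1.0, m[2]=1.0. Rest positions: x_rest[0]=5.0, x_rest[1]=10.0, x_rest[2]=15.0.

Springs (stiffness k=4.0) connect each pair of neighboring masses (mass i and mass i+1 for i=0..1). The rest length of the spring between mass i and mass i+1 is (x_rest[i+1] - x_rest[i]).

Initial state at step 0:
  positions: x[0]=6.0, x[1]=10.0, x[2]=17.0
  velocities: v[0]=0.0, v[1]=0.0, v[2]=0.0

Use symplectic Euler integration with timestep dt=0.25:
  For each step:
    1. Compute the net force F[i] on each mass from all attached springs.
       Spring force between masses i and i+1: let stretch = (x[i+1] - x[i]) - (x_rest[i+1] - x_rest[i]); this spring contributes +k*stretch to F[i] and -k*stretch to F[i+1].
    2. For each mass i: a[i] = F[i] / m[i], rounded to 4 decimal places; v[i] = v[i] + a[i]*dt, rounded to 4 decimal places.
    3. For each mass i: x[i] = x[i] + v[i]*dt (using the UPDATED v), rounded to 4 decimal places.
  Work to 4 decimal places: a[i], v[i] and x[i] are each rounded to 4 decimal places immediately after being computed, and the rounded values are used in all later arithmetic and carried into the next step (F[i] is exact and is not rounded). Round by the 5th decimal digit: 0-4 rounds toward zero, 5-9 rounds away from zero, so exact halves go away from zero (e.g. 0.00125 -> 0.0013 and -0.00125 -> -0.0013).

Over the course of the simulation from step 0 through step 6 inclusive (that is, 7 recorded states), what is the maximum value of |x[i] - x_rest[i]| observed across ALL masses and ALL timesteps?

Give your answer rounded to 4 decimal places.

Step 0: x=[6.0000 10.0000 17.0000] v=[0.0000 0.0000 0.0000]
Step 1: x=[5.7500 10.7500 16.5000] v=[-1.0000 3.0000 -2.0000]
Step 2: x=[5.5000 11.6875 15.8125] v=[-1.0000 3.7500 -2.7500]
Step 3: x=[5.5469 12.1094 15.3438] v=[0.1875 1.6875 -1.8750]
Step 4: x=[5.9844 11.6993 15.3165] v=[1.7500 -1.6406 -0.1094]
Step 5: x=[6.6006 10.7647 15.6349] v=[2.4649 -3.7383 1.2734]
Step 6: x=[7.0079 10.0067 15.9857] v=[1.6290 -3.0322 1.4032]
Max displacement = 2.1094

Answer: 2.1094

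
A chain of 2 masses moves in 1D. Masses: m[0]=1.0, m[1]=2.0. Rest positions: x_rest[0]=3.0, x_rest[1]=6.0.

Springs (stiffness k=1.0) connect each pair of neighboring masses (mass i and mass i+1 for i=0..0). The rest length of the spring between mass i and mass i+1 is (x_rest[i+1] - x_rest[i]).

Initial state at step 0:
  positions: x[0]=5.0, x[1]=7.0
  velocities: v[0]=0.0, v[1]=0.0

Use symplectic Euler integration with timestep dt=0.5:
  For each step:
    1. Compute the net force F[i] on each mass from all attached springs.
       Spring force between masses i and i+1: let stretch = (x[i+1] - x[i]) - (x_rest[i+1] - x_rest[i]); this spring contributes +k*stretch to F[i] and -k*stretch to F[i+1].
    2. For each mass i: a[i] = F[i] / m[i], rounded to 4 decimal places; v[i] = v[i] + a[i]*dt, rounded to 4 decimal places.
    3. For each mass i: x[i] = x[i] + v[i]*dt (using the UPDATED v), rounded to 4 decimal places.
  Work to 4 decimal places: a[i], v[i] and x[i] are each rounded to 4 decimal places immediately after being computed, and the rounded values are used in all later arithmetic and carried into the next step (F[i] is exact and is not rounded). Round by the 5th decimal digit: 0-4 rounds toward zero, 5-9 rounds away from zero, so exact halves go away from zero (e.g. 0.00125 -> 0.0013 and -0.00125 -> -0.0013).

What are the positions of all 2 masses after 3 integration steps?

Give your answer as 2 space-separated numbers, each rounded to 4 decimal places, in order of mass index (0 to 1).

Answer: 3.9337 7.5333

Derivation:
Step 0: x=[5.0000 7.0000] v=[0.0000 0.0000]
Step 1: x=[4.7500 7.1250] v=[-0.5000 0.2500]
Step 2: x=[4.3438 7.3282] v=[-0.8125 0.4063]
Step 3: x=[3.9337 7.5333] v=[-0.8203 0.4102]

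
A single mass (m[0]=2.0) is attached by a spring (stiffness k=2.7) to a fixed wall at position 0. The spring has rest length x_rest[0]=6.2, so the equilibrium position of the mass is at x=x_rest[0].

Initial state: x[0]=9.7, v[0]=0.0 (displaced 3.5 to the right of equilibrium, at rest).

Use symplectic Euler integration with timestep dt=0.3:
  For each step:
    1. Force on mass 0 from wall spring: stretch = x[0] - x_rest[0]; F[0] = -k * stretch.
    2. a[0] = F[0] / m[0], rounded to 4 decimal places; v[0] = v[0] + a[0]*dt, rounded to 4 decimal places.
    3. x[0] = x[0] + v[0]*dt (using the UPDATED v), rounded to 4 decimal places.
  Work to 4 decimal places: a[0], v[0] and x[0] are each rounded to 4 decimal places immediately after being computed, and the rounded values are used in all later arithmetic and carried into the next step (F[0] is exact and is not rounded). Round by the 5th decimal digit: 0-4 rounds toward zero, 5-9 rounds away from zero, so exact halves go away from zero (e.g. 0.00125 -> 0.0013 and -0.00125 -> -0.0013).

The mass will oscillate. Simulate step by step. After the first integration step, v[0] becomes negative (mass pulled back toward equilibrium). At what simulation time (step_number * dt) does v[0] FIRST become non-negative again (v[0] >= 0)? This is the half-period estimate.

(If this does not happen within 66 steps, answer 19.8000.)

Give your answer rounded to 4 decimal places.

Step 0: x=[9.7000] v=[0.0000]
Step 1: x=[9.2748] v=[-1.4175]
Step 2: x=[8.4760] v=[-2.6628]
Step 3: x=[7.4006] v=[-3.5846]
Step 4: x=[6.1794] v=[-4.0708]
Step 5: x=[4.9607] v=[-4.0625]
Step 6: x=[3.8925] v=[-3.5606]
Step 7: x=[3.1047] v=[-2.6261]
Step 8: x=[2.6930] v=[-1.3725]
Step 9: x=[2.7074] v=[0.0479]
First v>=0 after going negative at step 9, time=2.7000

Answer: 2.7000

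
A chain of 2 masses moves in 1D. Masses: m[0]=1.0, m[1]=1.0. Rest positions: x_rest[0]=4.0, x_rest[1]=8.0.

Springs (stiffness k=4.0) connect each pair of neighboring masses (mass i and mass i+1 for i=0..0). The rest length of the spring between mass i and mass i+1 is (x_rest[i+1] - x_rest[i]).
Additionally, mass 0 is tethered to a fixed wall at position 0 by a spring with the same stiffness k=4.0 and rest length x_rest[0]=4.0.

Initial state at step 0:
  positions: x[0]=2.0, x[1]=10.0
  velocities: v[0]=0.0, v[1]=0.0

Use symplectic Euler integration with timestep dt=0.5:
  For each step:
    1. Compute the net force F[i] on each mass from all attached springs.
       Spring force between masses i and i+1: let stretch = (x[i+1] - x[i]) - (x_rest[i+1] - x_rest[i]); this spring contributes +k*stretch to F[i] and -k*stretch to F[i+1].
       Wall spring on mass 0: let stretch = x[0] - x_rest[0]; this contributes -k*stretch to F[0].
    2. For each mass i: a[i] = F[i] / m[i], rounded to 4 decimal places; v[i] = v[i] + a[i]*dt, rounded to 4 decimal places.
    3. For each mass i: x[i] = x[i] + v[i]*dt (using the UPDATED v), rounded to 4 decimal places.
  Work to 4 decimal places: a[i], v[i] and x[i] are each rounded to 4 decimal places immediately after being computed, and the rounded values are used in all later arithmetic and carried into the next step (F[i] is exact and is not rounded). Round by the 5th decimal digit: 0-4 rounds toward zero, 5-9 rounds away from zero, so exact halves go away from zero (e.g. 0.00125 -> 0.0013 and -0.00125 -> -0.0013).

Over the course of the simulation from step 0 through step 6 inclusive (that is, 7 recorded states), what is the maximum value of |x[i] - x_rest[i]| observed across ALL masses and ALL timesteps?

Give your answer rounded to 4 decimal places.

Step 0: x=[2.0000 10.0000] v=[0.0000 0.0000]
Step 1: x=[8.0000 6.0000] v=[12.0000 -8.0000]
Step 2: x=[4.0000 8.0000] v=[-8.0000 4.0000]
Step 3: x=[0.0000 10.0000] v=[-8.0000 4.0000]
Step 4: x=[6.0000 6.0000] v=[12.0000 -8.0000]
Step 5: x=[6.0000 6.0000] v=[0.0000 0.0000]
Step 6: x=[0.0000 10.0000] v=[-12.0000 8.0000]
Max displacement = 4.0000

Answer: 4.0000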